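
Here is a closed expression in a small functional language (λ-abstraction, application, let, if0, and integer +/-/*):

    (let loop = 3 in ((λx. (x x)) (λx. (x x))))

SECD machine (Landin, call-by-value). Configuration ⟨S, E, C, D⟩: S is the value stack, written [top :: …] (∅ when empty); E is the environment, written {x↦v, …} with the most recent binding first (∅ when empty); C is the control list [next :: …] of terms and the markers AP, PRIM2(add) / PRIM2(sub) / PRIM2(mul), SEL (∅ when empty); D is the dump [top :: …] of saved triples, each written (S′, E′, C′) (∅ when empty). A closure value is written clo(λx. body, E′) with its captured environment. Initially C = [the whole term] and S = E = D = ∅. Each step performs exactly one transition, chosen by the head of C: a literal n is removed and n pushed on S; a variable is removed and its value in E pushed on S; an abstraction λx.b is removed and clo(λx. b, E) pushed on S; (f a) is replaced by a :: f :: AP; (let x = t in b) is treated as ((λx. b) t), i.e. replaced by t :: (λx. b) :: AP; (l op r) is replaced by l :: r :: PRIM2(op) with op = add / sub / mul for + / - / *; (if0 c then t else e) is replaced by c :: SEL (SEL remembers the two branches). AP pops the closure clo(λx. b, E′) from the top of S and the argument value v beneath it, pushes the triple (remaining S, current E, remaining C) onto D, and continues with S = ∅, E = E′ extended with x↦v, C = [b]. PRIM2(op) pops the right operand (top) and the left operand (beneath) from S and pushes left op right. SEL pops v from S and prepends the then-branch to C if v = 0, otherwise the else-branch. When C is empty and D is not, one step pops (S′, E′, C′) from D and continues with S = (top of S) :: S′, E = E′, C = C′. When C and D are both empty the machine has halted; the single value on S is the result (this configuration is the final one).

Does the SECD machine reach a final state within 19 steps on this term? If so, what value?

Answer: DIVERGES (no final state within 19 steps)

Execution trace:
[0] ⟨S=∅; E=∅; C=[(let loop = 3 in ((λx. (x x)) (λx. (x x))))]; D=∅⟩
[1] ⟨S=∅; E=∅; C=[3 :: (λloop. ((λx. (x x)) (λx. (x x)))) :: AP]; D=∅⟩
[2] ⟨S=[3]; E=∅; C=[(λloop. ((λx. (x x)) (λx. (x x)))) :: AP]; D=∅⟩
[3] ⟨S=[clo(λloop. ((λx. (x x)) (λx. (x x))), ∅) :: 3]; E=∅; C=[AP]; D=∅⟩
[4] ⟨S=∅; E={loop↦3}; C=[((λx. (x x)) (λx. (x x)))]; D=[(∅, ∅, ∅)]⟩
[5] ⟨S=∅; E={loop↦3}; C=[(λx. (x x)) :: (λx. (x x)) :: AP]; D=[(∅, ∅, ∅)]⟩
[6] ⟨S=[clo(λx. (x x), {loop↦3})]; E={loop↦3}; C=[(λx. (x x)) :: AP]; D=[(∅, ∅, ∅)]⟩
[7] ⟨S=[clo(λx. (x x), {loop↦3}) :: clo(λx. (x x), {loop↦3})]; E={loop↦3}; C=[AP]; D=[(∅, ∅, ∅)]⟩
[8] ⟨S=∅; E={x↦clo(λx. (x x), {loop↦3}), loop↦3}; C=[(x x)]; D=[(∅, {loop↦3}, ∅) :: (∅, ∅, ∅)]⟩
[9] ⟨S=∅; E={x↦clo(λx. (x x), {loop↦3}), loop↦3}; C=[x :: x :: AP]; D=[(∅, {loop↦3}, ∅) :: (∅, ∅, ∅)]⟩
[10] ⟨S=[clo(λx. (x x), {loop↦3})]; E={x↦clo(λx. (x x), {loop↦3}), loop↦3}; C=[x :: AP]; D=[(∅, {loop↦3}, ∅) :: (∅, ∅, ∅)]⟩
[11] ⟨S=[clo(λx. (x x), {loop↦3}) :: clo(λx. (x x), {loop↦3})]; E={x↦clo(λx. (x x), {loop↦3}), loop↦3}; C=[AP]; D=[(∅, {loop↦3}, ∅) :: (∅, ∅, ∅)]⟩
[12] ⟨S=∅; E={x↦clo(λx. (x x), {loop↦3}), loop↦3}; C=[(x x)]; D=[(∅, {x↦clo(λx. (x x), {loop↦3}), loop↦3}, ∅) :: (∅, {loop↦3}, ∅) :: (∅, ∅, ∅)]⟩
[13] ⟨S=∅; E={x↦clo(λx. (x x), {loop↦3}), loop↦3}; C=[x :: x :: AP]; D=[(∅, {x↦clo(λx. (x x), {loop↦3}), loop↦3}, ∅) :: (∅, {loop↦3}, ∅) :: (∅, ∅, ∅)]⟩
[14] ⟨S=[clo(λx. (x x), {loop↦3})]; E={x↦clo(λx. (x x), {loop↦3}), loop↦3}; C=[x :: AP]; D=[(∅, {x↦clo(λx. (x x), {loop↦3}), loop↦3}, ∅) :: (∅, {loop↦3}, ∅) :: (∅, ∅, ∅)]⟩
[15] ⟨S=[clo(λx. (x x), {loop↦3}) :: clo(λx. (x x), {loop↦3})]; E={x↦clo(λx. (x x), {loop↦3}), loop↦3}; C=[AP]; D=[(∅, {x↦clo(λx. (x x), {loop↦3}), loop↦3}, ∅) :: (∅, {loop↦3}, ∅) :: (∅, ∅, ∅)]⟩
[16] ⟨S=∅; E={x↦clo(λx. (x x), {loop↦3}), loop↦3}; C=[(x x)]; D=[(∅, {x↦clo(λx. (x x), {loop↦3}), loop↦3}, ∅) :: (∅, {x↦clo(λx. (x x), {loop↦3}), loop↦3}, ∅) :: (∅, {loop↦3}, ∅) :: (∅, ∅, ∅)]⟩
[17] ⟨S=∅; E={x↦clo(λx. (x x), {loop↦3}), loop↦3}; C=[x :: x :: AP]; D=[(∅, {x↦clo(λx. (x x), {loop↦3}), loop↦3}, ∅) :: (∅, {x↦clo(λx. (x x), {loop↦3}), loop↦3}, ∅) :: (∅, {loop↦3}, ∅) :: (∅, ∅, ∅)]⟩
[18] ⟨S=[clo(λx. (x x), {loop↦3})]; E={x↦clo(λx. (x x), {loop↦3}), loop↦3}; C=[x :: AP]; D=[(∅, {x↦clo(λx. (x x), {loop↦3}), loop↦3}, ∅) :: (∅, {x↦clo(λx. (x x), {loop↦3}), loop↦3}, ∅) :: (∅, {loop↦3}, ∅) :: (∅, ∅, ∅)]⟩
[19] ⟨S=[clo(λx. (x x), {loop↦3}) :: clo(λx. (x x), {loop↦3})]; E={x↦clo(λx. (x x), {loop↦3}), loop↦3}; C=[AP]; D=[(∅, {x↦clo(λx. (x x), {loop↦3}), loop↦3}, ∅) :: (∅, {x↦clo(λx. (x x), {loop↦3}), loop↦3}, ∅) :: (∅, {loop↦3}, ∅) :: (∅, ∅, ∅)]⟩
→ 19 transitions taken and the configuration is still not final: no result within 19 steps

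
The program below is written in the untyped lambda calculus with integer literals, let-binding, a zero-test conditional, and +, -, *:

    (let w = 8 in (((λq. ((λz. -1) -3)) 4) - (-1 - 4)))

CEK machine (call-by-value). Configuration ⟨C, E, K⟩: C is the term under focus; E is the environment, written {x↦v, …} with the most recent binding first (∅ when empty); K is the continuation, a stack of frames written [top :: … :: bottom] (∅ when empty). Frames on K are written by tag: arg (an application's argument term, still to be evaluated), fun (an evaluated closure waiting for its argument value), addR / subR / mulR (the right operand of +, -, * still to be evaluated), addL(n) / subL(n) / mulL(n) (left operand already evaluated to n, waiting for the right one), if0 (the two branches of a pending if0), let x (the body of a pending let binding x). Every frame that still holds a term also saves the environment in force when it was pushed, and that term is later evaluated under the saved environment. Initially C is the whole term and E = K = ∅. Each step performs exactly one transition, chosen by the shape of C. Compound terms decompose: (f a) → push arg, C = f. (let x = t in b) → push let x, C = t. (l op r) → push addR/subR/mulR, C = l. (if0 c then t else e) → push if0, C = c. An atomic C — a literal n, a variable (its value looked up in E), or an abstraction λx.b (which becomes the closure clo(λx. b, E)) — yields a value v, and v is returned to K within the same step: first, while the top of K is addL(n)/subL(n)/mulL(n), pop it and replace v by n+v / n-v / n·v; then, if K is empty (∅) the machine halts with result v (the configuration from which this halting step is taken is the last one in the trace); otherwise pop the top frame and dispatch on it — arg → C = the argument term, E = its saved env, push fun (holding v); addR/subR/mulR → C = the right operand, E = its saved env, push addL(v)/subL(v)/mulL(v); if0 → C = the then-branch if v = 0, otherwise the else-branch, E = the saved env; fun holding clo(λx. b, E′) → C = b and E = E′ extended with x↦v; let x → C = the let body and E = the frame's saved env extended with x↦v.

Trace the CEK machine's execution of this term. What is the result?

[0] [C=(let w = 8 in (((λq. ((λz. -1) -3)) 4) - (-1 - 4))) | E=∅ | K=∅]
[1] [C=8 | E=∅ | K=[let w]]
[2] [C=(((λq. ((λz. -1) -3)) 4) - (-1 - 4)) | E={w↦8} | K=∅]
[3] [C=((λq. ((λz. -1) -3)) 4) | E={w↦8} | K=[subR]]
[4] [C=(λq. ((λz. -1) -3)) | E={w↦8} | K=[arg :: subR]]
[5] [C=4 | E={w↦8} | K=[fun :: subR]]
[6] [C=((λz. -1) -3) | E={q↦4, w↦8} | K=[subR]]
[7] [C=(λz. -1) | E={q↦4, w↦8} | K=[arg :: subR]]
[8] [C=-3 | E={q↦4, w↦8} | K=[fun :: subR]]
[9] [C=-1 | E={z↦-3, q↦4, w↦8} | K=[subR]]
[10] [C=(-1 - 4) | E={w↦8} | K=[subL(-1)]]
[11] [C=-1 | E={w↦8} | K=[subR :: subL(-1)]]
[12] [C=4 | E={w↦8} | K=[subL(-1) :: subL(-1)]]
→ final value 4

Answer: 4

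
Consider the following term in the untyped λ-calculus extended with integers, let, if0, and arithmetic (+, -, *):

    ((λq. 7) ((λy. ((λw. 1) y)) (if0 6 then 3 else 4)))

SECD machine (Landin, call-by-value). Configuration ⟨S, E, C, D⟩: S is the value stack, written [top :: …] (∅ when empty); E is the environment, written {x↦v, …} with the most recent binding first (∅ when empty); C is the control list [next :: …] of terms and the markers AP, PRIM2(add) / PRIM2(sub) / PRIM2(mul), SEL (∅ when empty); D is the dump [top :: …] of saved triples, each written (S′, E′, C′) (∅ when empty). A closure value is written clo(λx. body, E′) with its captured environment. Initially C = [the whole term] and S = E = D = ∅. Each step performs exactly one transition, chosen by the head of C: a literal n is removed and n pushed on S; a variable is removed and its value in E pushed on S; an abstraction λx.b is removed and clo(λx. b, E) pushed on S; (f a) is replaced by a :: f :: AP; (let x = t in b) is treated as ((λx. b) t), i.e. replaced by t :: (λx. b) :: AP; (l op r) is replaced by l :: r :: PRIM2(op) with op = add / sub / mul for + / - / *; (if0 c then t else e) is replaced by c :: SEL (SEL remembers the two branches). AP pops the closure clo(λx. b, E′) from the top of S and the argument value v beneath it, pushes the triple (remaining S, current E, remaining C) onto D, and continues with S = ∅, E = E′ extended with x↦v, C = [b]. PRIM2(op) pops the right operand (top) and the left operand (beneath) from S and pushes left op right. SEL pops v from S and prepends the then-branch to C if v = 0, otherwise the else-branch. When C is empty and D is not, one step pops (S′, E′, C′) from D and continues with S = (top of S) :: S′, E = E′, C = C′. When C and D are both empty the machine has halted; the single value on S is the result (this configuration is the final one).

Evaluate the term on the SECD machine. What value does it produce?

t=0: <S=∅, E=∅, C=[((λq. 7) ((λy. ((λw. 1) y)) (if0 6 then 3 else 4)))], D=∅>
t=1: <S=∅, E=∅, C=[((λy. ((λw. 1) y)) (if0 6 then 3 else 4)) :: (λq. 7) :: AP], D=∅>
t=2: <S=∅, E=∅, C=[(if0 6 then 3 else 4) :: (λy. ((λw. 1) y)) :: AP :: (λq. 7) :: AP], D=∅>
t=3: <S=∅, E=∅, C=[6 :: SEL :: (λy. ((λw. 1) y)) :: AP :: (λq. 7) :: AP], D=∅>
t=4: <S=[6], E=∅, C=[SEL :: (λy. ((λw. 1) y)) :: AP :: (λq. 7) :: AP], D=∅>
t=5: <S=∅, E=∅, C=[4 :: (λy. ((λw. 1) y)) :: AP :: (λq. 7) :: AP], D=∅>
t=6: <S=[4], E=∅, C=[(λy. ((λw. 1) y)) :: AP :: (λq. 7) :: AP], D=∅>
t=7: <S=[clo(λy. ((λw. 1) y), ∅) :: 4], E=∅, C=[AP :: (λq. 7) :: AP], D=∅>
t=8: <S=∅, E={y↦4}, C=[((λw. 1) y)], D=[(∅, ∅, [(λq. 7) :: AP])]>
t=9: <S=∅, E={y↦4}, C=[y :: (λw. 1) :: AP], D=[(∅, ∅, [(λq. 7) :: AP])]>
t=10: <S=[4], E={y↦4}, C=[(λw. 1) :: AP], D=[(∅, ∅, [(λq. 7) :: AP])]>
t=11: <S=[clo(λw. 1, {y↦4}) :: 4], E={y↦4}, C=[AP], D=[(∅, ∅, [(λq. 7) :: AP])]>
t=12: <S=∅, E={w↦4, y↦4}, C=[1], D=[(∅, {y↦4}, ∅) :: (∅, ∅, [(λq. 7) :: AP])]>
t=13: <S=[1], E={w↦4, y↦4}, C=∅, D=[(∅, {y↦4}, ∅) :: (∅, ∅, [(λq. 7) :: AP])]>
t=14: <S=[1], E={y↦4}, C=∅, D=[(∅, ∅, [(λq. 7) :: AP])]>
t=15: <S=[1], E=∅, C=[(λq. 7) :: AP], D=∅>
t=16: <S=[clo(λq. 7, ∅) :: 1], E=∅, C=[AP], D=∅>
t=17: <S=∅, E={q↦1}, C=[7], D=[(∅, ∅, ∅)]>
t=18: <S=[7], E={q↦1}, C=∅, D=[(∅, ∅, ∅)]>
t=19: <S=[7], E=∅, C=∅, D=∅>
→ final value 7

Answer: 7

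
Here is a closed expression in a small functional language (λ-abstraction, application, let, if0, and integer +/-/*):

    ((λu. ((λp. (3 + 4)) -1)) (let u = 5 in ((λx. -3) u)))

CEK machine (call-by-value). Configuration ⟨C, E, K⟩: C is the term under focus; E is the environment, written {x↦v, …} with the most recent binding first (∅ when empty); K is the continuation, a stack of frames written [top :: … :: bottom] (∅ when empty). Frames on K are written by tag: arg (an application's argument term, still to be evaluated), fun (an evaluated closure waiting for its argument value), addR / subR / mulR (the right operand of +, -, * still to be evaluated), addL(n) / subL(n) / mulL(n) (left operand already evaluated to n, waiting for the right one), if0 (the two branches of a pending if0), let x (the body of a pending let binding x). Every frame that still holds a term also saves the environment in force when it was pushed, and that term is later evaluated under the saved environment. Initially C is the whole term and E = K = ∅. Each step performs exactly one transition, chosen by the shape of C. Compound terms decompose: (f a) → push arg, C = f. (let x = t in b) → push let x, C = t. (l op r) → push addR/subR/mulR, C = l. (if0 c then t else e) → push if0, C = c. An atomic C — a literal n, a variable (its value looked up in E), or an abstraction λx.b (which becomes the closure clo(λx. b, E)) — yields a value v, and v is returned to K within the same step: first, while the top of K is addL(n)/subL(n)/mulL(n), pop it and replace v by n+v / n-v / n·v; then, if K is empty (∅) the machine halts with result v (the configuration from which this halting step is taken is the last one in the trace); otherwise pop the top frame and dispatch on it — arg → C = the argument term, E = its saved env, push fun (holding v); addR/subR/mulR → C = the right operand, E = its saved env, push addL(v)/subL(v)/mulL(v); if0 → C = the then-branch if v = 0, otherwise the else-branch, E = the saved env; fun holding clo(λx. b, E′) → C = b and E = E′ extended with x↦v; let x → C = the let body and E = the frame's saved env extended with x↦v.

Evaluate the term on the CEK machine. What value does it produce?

Answer: 7

Machine steps:
0. [C=((λu. ((λp. (3 + 4)) -1)) (let u = 5 in ((λx. -3) u))) | E=∅ | K=∅]
1. [C=(λu. ((λp. (3 + 4)) -1)) | E=∅ | K=[arg]]
2. [C=(let u = 5 in ((λx. -3) u)) | E=∅ | K=[fun]]
3. [C=5 | E=∅ | K=[let u :: fun]]
4. [C=((λx. -3) u) | E={u↦5} | K=[fun]]
5. [C=(λx. -3) | E={u↦5} | K=[arg :: fun]]
6. [C=u | E={u↦5} | K=[fun :: fun]]
7. [C=-3 | E={x↦5, u↦5} | K=[fun]]
8. [C=((λp. (3 + 4)) -1) | E={u↦-3} | K=∅]
9. [C=(λp. (3 + 4)) | E={u↦-3} | K=[arg]]
10. [C=-1 | E={u↦-3} | K=[fun]]
11. [C=(3 + 4) | E={p↦-1, u↦-3} | K=∅]
12. [C=3 | E={p↦-1, u↦-3} | K=[addR]]
13. [C=4 | E={p↦-1, u↦-3} | K=[addL(3)]]
→ final value 7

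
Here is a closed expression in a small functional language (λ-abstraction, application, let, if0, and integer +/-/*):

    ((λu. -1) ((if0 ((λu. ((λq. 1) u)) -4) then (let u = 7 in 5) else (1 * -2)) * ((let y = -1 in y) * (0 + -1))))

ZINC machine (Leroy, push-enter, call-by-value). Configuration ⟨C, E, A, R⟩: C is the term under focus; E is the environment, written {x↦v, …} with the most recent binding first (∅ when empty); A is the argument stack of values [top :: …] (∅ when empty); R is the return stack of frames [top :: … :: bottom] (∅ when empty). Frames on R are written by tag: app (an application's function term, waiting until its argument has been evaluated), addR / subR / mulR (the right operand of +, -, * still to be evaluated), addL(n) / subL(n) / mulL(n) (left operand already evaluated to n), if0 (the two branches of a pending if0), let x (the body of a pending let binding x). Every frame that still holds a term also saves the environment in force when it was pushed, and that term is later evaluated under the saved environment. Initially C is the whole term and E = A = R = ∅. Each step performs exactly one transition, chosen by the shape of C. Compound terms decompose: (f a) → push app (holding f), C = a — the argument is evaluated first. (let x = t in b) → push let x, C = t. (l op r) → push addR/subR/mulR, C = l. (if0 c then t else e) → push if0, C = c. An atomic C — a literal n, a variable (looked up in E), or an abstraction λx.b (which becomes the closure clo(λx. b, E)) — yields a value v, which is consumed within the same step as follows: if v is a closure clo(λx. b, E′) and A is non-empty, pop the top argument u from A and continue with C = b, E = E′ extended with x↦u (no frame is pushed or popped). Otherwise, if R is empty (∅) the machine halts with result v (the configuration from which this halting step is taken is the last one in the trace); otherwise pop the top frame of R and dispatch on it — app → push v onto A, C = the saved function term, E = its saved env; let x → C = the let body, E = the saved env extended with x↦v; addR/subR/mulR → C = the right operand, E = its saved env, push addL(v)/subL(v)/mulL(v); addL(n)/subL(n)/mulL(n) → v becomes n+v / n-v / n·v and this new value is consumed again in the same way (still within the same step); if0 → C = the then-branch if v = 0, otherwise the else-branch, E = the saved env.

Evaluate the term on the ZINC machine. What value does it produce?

[0] <C=((λu. -1) ((if0 ((λu. ((λq. 1) u)) -4) then (let u = 7 in 5) else (1 * -2)) * ((let y = -1 in y) * (0 + -1)))), E=∅, A=∅, R=∅>
[1] <C=((if0 ((λu. ((λq. 1) u)) -4) then (let u = 7 in 5) else (1 * -2)) * ((let y = -1 in y) * (0 + -1))), E=∅, A=∅, R=[app]>
[2] <C=(if0 ((λu. ((λq. 1) u)) -4) then (let u = 7 in 5) else (1 * -2)), E=∅, A=∅, R=[mulR :: app]>
[3] <C=((λu. ((λq. 1) u)) -4), E=∅, A=∅, R=[if0 :: mulR :: app]>
[4] <C=-4, E=∅, A=∅, R=[app :: if0 :: mulR :: app]>
[5] <C=(λu. ((λq. 1) u)), E=∅, A=[-4], R=[if0 :: mulR :: app]>
[6] <C=((λq. 1) u), E={u↦-4}, A=∅, R=[if0 :: mulR :: app]>
[7] <C=u, E={u↦-4}, A=∅, R=[app :: if0 :: mulR :: app]>
[8] <C=(λq. 1), E={u↦-4}, A=[-4], R=[if0 :: mulR :: app]>
[9] <C=1, E={q↦-4, u↦-4}, A=∅, R=[if0 :: mulR :: app]>
[10] <C=(1 * -2), E=∅, A=∅, R=[mulR :: app]>
[11] <C=1, E=∅, A=∅, R=[mulR :: mulR :: app]>
[12] <C=-2, E=∅, A=∅, R=[mulL(1) :: mulR :: app]>
[13] <C=((let y = -1 in y) * (0 + -1)), E=∅, A=∅, R=[mulL(-2) :: app]>
[14] <C=(let y = -1 in y), E=∅, A=∅, R=[mulR :: mulL(-2) :: app]>
[15] <C=-1, E=∅, A=∅, R=[let y :: mulR :: mulL(-2) :: app]>
[16] <C=y, E={y↦-1}, A=∅, R=[mulR :: mulL(-2) :: app]>
[17] <C=(0 + -1), E=∅, A=∅, R=[mulL(-1) :: mulL(-2) :: app]>
[18] <C=0, E=∅, A=∅, R=[addR :: mulL(-1) :: mulL(-2) :: app]>
[19] <C=-1, E=∅, A=∅, R=[addL(0) :: mulL(-1) :: mulL(-2) :: app]>
[20] <C=(λu. -1), E=∅, A=[-2], R=∅>
[21] <C=-1, E={u↦-2}, A=∅, R=∅>
→ final value -1

Answer: -1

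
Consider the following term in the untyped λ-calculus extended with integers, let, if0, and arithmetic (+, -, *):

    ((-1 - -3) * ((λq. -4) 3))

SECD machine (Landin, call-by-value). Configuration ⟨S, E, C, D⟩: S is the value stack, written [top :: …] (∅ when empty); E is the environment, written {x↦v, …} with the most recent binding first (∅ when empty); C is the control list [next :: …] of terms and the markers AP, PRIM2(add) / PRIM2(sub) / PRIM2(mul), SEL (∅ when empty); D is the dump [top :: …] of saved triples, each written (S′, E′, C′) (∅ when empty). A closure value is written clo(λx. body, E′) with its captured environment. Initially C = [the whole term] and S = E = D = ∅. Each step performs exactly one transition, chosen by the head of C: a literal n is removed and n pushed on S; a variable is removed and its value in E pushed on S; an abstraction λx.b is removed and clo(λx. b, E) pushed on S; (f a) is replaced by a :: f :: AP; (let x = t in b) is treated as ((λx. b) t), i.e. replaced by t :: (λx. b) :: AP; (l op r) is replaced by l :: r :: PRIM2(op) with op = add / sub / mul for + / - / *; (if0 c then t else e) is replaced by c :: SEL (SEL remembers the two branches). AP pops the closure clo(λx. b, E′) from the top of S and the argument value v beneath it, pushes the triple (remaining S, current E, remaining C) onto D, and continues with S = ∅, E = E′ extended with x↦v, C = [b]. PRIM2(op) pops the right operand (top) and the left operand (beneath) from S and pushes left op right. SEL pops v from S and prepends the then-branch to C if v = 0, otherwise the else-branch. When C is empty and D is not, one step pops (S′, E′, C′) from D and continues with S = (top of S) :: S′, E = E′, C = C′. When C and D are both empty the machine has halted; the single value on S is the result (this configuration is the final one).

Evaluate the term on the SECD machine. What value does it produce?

step 0: [S=∅ | E=∅ | C=[((-1 - -3) * ((λq. -4) 3))] | D=∅]
step 1: [S=∅ | E=∅ | C=[(-1 - -3) :: ((λq. -4) 3) :: PRIM2(mul)] | D=∅]
step 2: [S=∅ | E=∅ | C=[-1 :: -3 :: PRIM2(sub) :: ((λq. -4) 3) :: PRIM2(mul)] | D=∅]
step 3: [S=[-1] | E=∅ | C=[-3 :: PRIM2(sub) :: ((λq. -4) 3) :: PRIM2(mul)] | D=∅]
step 4: [S=[-3 :: -1] | E=∅ | C=[PRIM2(sub) :: ((λq. -4) 3) :: PRIM2(mul)] | D=∅]
step 5: [S=[2] | E=∅ | C=[((λq. -4) 3) :: PRIM2(mul)] | D=∅]
step 6: [S=[2] | E=∅ | C=[3 :: (λq. -4) :: AP :: PRIM2(mul)] | D=∅]
step 7: [S=[3 :: 2] | E=∅ | C=[(λq. -4) :: AP :: PRIM2(mul)] | D=∅]
step 8: [S=[clo(λq. -4, ∅) :: 3 :: 2] | E=∅ | C=[AP :: PRIM2(mul)] | D=∅]
step 9: [S=∅ | E={q↦3} | C=[-4] | D=[([2], ∅, [PRIM2(mul)])]]
step 10: [S=[-4] | E={q↦3} | C=∅ | D=[([2], ∅, [PRIM2(mul)])]]
step 11: [S=[-4 :: 2] | E=∅ | C=[PRIM2(mul)] | D=∅]
step 12: [S=[-8] | E=∅ | C=∅ | D=∅]
→ final value -8

Answer: -8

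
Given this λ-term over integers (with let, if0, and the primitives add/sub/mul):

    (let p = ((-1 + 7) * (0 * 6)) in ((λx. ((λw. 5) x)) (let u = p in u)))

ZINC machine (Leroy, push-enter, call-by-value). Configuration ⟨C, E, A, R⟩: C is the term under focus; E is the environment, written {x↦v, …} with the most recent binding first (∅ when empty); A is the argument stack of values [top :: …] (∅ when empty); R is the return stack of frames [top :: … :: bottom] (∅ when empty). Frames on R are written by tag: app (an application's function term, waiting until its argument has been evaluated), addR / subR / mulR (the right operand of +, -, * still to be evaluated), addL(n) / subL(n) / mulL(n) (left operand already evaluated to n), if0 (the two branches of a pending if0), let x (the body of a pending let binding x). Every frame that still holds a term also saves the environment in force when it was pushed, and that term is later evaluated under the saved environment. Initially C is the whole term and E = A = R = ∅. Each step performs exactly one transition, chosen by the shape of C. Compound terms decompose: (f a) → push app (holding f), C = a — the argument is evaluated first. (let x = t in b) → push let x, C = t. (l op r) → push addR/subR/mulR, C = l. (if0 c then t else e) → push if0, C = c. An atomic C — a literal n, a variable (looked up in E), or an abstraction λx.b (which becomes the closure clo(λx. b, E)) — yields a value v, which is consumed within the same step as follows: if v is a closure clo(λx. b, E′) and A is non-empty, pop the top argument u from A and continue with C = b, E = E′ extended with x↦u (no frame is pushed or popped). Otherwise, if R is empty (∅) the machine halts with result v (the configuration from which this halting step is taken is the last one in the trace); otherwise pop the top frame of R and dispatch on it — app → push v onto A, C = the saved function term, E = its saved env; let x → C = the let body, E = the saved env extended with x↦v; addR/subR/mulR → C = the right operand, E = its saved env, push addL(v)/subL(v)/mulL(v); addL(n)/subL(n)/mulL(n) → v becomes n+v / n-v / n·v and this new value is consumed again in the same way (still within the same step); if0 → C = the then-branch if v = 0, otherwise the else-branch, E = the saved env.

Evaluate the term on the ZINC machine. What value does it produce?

step 0: ⟨C=(let p = ((-1 + 7) * (0 * 6)) in ((λx. ((λw. 5) x)) (let u = p in u))); E=∅; A=∅; R=∅⟩
step 1: ⟨C=((-1 + 7) * (0 * 6)); E=∅; A=∅; R=[let p]⟩
step 2: ⟨C=(-1 + 7); E=∅; A=∅; R=[mulR :: let p]⟩
step 3: ⟨C=-1; E=∅; A=∅; R=[addR :: mulR :: let p]⟩
step 4: ⟨C=7; E=∅; A=∅; R=[addL(-1) :: mulR :: let p]⟩
step 5: ⟨C=(0 * 6); E=∅; A=∅; R=[mulL(6) :: let p]⟩
step 6: ⟨C=0; E=∅; A=∅; R=[mulR :: mulL(6) :: let p]⟩
step 7: ⟨C=6; E=∅; A=∅; R=[mulL(0) :: mulL(6) :: let p]⟩
step 8: ⟨C=((λx. ((λw. 5) x)) (let u = p in u)); E={p↦0}; A=∅; R=∅⟩
step 9: ⟨C=(let u = p in u); E={p↦0}; A=∅; R=[app]⟩
step 10: ⟨C=p; E={p↦0}; A=∅; R=[let u :: app]⟩
step 11: ⟨C=u; E={u↦0, p↦0}; A=∅; R=[app]⟩
step 12: ⟨C=(λx. ((λw. 5) x)); E={p↦0}; A=[0]; R=∅⟩
step 13: ⟨C=((λw. 5) x); E={x↦0, p↦0}; A=∅; R=∅⟩
step 14: ⟨C=x; E={x↦0, p↦0}; A=∅; R=[app]⟩
step 15: ⟨C=(λw. 5); E={x↦0, p↦0}; A=[0]; R=∅⟩
step 16: ⟨C=5; E={w↦0, x↦0, p↦0}; A=∅; R=∅⟩
→ final value 5

Answer: 5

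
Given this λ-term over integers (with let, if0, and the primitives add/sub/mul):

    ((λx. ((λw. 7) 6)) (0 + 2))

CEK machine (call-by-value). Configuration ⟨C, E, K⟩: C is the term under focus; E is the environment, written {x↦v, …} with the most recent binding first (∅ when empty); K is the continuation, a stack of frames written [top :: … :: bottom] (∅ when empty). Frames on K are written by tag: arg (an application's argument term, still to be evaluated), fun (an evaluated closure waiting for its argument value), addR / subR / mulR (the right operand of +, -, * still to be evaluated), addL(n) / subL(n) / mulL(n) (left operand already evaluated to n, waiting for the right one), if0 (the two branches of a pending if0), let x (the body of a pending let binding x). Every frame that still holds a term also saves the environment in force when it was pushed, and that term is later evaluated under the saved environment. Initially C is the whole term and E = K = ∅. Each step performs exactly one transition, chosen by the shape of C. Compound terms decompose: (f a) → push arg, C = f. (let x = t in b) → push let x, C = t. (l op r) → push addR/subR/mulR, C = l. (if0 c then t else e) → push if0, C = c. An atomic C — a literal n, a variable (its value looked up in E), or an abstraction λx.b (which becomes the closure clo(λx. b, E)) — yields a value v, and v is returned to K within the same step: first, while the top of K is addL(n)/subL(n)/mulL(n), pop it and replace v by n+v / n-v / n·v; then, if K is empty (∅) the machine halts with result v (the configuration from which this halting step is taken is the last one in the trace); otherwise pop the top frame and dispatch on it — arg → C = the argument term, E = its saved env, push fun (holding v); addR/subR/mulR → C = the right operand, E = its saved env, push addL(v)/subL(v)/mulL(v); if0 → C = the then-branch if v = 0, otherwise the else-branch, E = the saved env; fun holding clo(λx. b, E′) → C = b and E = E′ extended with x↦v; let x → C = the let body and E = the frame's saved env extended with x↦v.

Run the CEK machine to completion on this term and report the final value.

t=0: [C=((λx. ((λw. 7) 6)) (0 + 2)) | E=∅ | K=∅]
t=1: [C=(λx. ((λw. 7) 6)) | E=∅ | K=[arg]]
t=2: [C=(0 + 2) | E=∅ | K=[fun]]
t=3: [C=0 | E=∅ | K=[addR :: fun]]
t=4: [C=2 | E=∅ | K=[addL(0) :: fun]]
t=5: [C=((λw. 7) 6) | E={x↦2} | K=∅]
t=6: [C=(λw. 7) | E={x↦2} | K=[arg]]
t=7: [C=6 | E={x↦2} | K=[fun]]
t=8: [C=7 | E={w↦6, x↦2} | K=∅]
→ final value 7

Answer: 7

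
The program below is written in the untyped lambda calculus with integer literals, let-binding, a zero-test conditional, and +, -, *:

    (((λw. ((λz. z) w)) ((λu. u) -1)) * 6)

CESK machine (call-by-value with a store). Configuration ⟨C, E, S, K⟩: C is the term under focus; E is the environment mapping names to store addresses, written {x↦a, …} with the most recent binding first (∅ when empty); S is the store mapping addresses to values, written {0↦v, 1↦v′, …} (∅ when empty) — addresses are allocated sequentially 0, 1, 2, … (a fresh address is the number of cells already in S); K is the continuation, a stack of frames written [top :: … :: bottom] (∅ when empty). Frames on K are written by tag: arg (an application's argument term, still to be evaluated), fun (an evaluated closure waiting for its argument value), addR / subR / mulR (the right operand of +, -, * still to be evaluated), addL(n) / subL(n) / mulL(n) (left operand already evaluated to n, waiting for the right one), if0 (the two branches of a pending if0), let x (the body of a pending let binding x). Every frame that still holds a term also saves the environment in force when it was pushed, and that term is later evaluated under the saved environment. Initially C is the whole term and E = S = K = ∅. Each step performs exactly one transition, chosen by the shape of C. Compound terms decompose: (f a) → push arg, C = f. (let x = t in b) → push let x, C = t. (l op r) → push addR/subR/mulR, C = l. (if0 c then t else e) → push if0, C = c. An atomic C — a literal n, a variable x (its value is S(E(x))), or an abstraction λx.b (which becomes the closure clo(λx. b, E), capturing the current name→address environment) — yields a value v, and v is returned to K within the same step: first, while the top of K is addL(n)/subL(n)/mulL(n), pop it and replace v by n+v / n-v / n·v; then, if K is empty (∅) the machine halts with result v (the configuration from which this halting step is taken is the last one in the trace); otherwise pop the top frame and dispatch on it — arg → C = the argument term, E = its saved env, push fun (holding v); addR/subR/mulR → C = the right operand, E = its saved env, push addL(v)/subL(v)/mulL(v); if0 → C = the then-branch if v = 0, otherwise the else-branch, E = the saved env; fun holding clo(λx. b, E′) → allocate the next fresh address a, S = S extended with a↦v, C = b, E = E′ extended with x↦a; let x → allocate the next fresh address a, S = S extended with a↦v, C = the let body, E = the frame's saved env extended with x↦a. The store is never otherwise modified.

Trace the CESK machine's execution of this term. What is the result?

Answer: -6

Execution trace:
0. [C=(((λw. ((λz. z) w)) ((λu. u) -1)) * 6) | E=∅ | S=∅ | K=∅]
1. [C=((λw. ((λz. z) w)) ((λu. u) -1)) | E=∅ | S=∅ | K=[mulR]]
2. [C=(λw. ((λz. z) w)) | E=∅ | S=∅ | K=[arg :: mulR]]
3. [C=((λu. u) -1) | E=∅ | S=∅ | K=[fun :: mulR]]
4. [C=(λu. u) | E=∅ | S=∅ | K=[arg :: fun :: mulR]]
5. [C=-1 | E=∅ | S=∅ | K=[fun :: fun :: mulR]]
6. [C=u | E={u↦0} | S={0↦-1} | K=[fun :: mulR]]
7. [C=((λz. z) w) | E={w↦1} | S={0↦-1, 1↦-1} | K=[mulR]]
8. [C=(λz. z) | E={w↦1} | S={0↦-1, 1↦-1} | K=[arg :: mulR]]
9. [C=w | E={w↦1} | S={0↦-1, 1↦-1} | K=[fun :: mulR]]
10. [C=z | E={z↦2, w↦1} | S={0↦-1, 1↦-1, 2↦-1} | K=[mulR]]
11. [C=6 | E=∅ | S={0↦-1, 1↦-1, 2↦-1} | K=[mulL(-1)]]
→ final value -6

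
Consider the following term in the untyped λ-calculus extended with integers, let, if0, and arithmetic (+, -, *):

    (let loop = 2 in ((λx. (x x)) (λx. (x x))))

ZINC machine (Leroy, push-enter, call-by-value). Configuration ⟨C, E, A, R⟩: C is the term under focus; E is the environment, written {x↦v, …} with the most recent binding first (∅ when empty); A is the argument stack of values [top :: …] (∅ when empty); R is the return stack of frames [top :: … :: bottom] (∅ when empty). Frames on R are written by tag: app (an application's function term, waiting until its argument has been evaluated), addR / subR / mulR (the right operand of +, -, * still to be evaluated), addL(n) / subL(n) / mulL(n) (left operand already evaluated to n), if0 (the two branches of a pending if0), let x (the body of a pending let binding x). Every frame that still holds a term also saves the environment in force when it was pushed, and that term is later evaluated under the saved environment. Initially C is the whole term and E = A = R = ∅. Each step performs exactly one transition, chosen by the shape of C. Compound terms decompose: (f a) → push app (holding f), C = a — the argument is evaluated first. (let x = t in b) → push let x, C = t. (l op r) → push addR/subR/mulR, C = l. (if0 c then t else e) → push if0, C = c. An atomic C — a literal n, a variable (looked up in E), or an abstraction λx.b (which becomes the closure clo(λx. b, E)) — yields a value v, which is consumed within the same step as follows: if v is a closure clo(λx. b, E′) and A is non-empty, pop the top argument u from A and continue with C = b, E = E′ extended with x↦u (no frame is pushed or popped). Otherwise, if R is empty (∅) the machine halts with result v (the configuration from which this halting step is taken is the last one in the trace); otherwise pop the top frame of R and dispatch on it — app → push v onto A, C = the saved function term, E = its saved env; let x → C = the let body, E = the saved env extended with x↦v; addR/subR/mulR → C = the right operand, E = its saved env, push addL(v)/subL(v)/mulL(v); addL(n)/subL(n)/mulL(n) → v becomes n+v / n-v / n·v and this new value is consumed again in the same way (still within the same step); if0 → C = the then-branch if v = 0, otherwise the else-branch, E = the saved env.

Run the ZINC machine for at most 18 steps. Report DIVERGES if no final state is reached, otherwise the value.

0. ⟨C=(let loop = 2 in ((λx. (x x)) (λx. (x x)))); E=∅; A=∅; R=∅⟩
1. ⟨C=2; E=∅; A=∅; R=[let loop]⟩
2. ⟨C=((λx. (x x)) (λx. (x x))); E={loop↦2}; A=∅; R=∅⟩
3. ⟨C=(λx. (x x)); E={loop↦2}; A=∅; R=[app]⟩
4. ⟨C=(λx. (x x)); E={loop↦2}; A=[clo(λx. (x x), {loop↦2})]; R=∅⟩
5. ⟨C=(x x); E={x↦clo(λx. (x x), {loop↦2}), loop↦2}; A=∅; R=∅⟩
6. ⟨C=x; E={x↦clo(λx. (x x), {loop↦2}), loop↦2}; A=∅; R=[app]⟩
7. ⟨C=x; E={x↦clo(λx. (x x), {loop↦2}), loop↦2}; A=[clo(λx. (x x), {loop↦2})]; R=∅⟩
… configuration repeats with period 3 (steps 5–7 recur indefinitely) …

Answer: DIVERGES (no final state within 18 steps)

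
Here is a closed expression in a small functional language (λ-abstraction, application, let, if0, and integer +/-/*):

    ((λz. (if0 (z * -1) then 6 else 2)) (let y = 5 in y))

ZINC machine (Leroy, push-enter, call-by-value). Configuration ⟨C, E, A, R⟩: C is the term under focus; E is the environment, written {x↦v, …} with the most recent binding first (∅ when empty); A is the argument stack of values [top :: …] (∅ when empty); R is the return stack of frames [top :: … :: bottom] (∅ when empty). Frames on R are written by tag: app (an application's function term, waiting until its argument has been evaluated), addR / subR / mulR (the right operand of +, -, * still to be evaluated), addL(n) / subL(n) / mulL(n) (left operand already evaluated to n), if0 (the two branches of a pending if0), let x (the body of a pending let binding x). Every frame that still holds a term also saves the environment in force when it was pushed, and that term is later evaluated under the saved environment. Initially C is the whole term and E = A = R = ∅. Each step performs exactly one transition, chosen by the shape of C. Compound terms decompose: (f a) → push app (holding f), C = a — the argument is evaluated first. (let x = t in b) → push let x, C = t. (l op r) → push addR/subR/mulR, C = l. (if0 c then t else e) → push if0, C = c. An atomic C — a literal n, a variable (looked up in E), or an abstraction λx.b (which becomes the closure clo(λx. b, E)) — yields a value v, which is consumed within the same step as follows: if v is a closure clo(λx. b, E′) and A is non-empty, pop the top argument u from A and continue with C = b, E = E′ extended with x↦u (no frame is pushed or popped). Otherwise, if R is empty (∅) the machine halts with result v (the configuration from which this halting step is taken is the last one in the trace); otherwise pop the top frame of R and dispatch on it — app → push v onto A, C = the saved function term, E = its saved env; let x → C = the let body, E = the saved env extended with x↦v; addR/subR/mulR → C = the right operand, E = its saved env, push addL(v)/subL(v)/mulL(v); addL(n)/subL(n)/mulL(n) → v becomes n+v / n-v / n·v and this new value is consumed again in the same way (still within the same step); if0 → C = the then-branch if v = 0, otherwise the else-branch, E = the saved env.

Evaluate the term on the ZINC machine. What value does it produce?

Answer: 2

Derivation:
step 0: ⟨C=((λz. (if0 (z * -1) then 6 else 2)) (let y = 5 in y)); E=∅; A=∅; R=∅⟩
step 1: ⟨C=(let y = 5 in y); E=∅; A=∅; R=[app]⟩
step 2: ⟨C=5; E=∅; A=∅; R=[let y :: app]⟩
step 3: ⟨C=y; E={y↦5}; A=∅; R=[app]⟩
step 4: ⟨C=(λz. (if0 (z * -1) then 6 else 2)); E=∅; A=[5]; R=∅⟩
step 5: ⟨C=(if0 (z * -1) then 6 else 2); E={z↦5}; A=∅; R=∅⟩
step 6: ⟨C=(z * -1); E={z↦5}; A=∅; R=[if0]⟩
step 7: ⟨C=z; E={z↦5}; A=∅; R=[mulR :: if0]⟩
step 8: ⟨C=-1; E={z↦5}; A=∅; R=[mulL(5) :: if0]⟩
step 9: ⟨C=2; E={z↦5}; A=∅; R=∅⟩
→ final value 2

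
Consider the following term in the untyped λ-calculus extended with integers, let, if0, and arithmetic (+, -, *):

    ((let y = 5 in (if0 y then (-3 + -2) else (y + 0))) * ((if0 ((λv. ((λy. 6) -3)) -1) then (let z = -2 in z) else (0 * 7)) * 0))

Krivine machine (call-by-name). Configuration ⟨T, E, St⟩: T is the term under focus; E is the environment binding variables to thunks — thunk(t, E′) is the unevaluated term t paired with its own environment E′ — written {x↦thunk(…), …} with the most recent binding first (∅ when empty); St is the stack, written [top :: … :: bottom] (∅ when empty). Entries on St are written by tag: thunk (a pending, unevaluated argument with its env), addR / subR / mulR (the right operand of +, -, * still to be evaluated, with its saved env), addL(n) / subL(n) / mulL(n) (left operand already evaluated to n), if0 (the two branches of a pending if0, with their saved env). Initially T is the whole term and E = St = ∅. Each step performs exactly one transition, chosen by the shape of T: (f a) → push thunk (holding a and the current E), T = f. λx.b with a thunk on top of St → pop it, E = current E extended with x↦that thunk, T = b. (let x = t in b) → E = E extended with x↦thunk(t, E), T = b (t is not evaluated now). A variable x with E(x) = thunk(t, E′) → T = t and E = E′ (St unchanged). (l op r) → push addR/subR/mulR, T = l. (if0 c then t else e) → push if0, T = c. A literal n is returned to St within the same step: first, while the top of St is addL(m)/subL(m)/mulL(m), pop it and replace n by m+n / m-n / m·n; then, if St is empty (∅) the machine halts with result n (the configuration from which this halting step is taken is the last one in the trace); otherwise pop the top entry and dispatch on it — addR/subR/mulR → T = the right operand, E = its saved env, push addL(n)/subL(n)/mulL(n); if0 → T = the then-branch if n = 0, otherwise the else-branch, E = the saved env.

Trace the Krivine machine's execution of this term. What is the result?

Answer: 0

Machine steps:
0. <T=((let y = 5 in (if0 y then (-3 + -2) else (y + 0))) * ((if0 ((λv. ((λy. 6) -3)) -1) then (let z = -2 in z) else (0 * 7)) * 0)), E=∅, St=∅>
1. <T=(let y = 5 in (if0 y then (-3 + -2) else (y + 0))), E=∅, St=[mulR]>
2. <T=(if0 y then (-3 + -2) else (y + 0)), E={y↦thunk(5, ∅)}, St=[mulR]>
3. <T=y, E={y↦thunk(5, ∅)}, St=[if0 :: mulR]>
4. <T=5, E=∅, St=[if0 :: mulR]>
5. <T=(y + 0), E={y↦thunk(5, ∅)}, St=[mulR]>
6. <T=y, E={y↦thunk(5, ∅)}, St=[addR :: mulR]>
7. <T=5, E=∅, St=[addR :: mulR]>
8. <T=0, E={y↦thunk(5, ∅)}, St=[addL(5) :: mulR]>
9. <T=((if0 ((λv. ((λy. 6) -3)) -1) then (let z = -2 in z) else (0 * 7)) * 0), E=∅, St=[mulL(5)]>
10. <T=(if0 ((λv. ((λy. 6) -3)) -1) then (let z = -2 in z) else (0 * 7)), E=∅, St=[mulR :: mulL(5)]>
11. <T=((λv. ((λy. 6) -3)) -1), E=∅, St=[if0 :: mulR :: mulL(5)]>
12. <T=(λv. ((λy. 6) -3)), E=∅, St=[thunk :: if0 :: mulR :: mulL(5)]>
13. <T=((λy. 6) -3), E={v↦thunk(-1, ∅)}, St=[if0 :: mulR :: mulL(5)]>
14. <T=(λy. 6), E={v↦thunk(-1, ∅)}, St=[thunk :: if0 :: mulR :: mulL(5)]>
15. <T=6, E={y↦thunk(-3, {v↦thunk(-1, ∅)}), v↦thunk(-1, ∅)}, St=[if0 :: mulR :: mulL(5)]>
16. <T=(0 * 7), E=∅, St=[mulR :: mulL(5)]>
17. <T=0, E=∅, St=[mulR :: mulR :: mulL(5)]>
18. <T=7, E=∅, St=[mulL(0) :: mulR :: mulL(5)]>
19. <T=0, E=∅, St=[mulL(0) :: mulL(5)]>
→ final value 0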